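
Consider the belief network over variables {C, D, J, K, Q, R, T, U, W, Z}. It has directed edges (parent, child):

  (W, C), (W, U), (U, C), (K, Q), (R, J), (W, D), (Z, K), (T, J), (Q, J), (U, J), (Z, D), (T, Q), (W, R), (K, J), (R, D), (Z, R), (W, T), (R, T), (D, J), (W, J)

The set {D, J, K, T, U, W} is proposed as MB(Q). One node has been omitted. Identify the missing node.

R

Recall MB(v) = parents ∪ children ∪ spouses, where spouses are the other parents of v's children.
Ch(Q) = {J}.
Q has parents K, T.
Co-parents of Q (other parents of its children):
  J: D, K, R, T, U, W
MB(Q) = {D, J, K, R, T, U, W}.
Comparing with the claimed set, R is missing.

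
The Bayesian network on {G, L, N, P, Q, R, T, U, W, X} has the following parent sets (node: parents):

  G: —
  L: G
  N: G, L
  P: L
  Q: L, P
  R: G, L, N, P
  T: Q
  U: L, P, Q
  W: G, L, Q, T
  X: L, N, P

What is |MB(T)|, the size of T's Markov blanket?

Pa(T) = {Q}.
Ch(T) = {W}.
For each child, the remaining parents (spouses of T):
  parents(W) \ {T} = {G, L, Q}.
MB(T) = {G, L, Q, W}, which has 4 nodes.

4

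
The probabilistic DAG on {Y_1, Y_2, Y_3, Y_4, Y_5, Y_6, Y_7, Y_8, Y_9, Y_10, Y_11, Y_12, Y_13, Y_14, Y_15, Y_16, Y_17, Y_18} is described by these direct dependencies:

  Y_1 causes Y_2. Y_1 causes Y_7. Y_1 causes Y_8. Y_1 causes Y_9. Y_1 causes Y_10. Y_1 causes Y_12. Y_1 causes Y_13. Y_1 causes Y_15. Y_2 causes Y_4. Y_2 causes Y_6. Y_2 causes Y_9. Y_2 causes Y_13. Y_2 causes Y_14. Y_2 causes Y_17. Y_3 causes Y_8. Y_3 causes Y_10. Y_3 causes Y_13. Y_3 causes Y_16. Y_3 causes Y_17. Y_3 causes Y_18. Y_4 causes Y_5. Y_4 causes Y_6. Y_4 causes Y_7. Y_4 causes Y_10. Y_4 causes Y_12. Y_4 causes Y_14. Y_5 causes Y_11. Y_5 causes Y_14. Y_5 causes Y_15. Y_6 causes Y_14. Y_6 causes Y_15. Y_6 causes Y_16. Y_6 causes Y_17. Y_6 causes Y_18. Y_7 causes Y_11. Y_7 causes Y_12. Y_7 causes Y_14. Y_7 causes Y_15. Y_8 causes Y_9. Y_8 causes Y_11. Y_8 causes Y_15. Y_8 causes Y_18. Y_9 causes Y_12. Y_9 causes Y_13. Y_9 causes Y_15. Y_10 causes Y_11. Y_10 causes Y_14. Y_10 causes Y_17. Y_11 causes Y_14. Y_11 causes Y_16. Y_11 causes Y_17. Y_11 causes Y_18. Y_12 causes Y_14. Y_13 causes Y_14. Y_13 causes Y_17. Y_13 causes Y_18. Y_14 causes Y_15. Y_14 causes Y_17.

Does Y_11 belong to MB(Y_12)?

Y_11 is a co-parent of Y_12: both are parents of Y_14.
So Y_11 ∈ MB(Y_12).

Yes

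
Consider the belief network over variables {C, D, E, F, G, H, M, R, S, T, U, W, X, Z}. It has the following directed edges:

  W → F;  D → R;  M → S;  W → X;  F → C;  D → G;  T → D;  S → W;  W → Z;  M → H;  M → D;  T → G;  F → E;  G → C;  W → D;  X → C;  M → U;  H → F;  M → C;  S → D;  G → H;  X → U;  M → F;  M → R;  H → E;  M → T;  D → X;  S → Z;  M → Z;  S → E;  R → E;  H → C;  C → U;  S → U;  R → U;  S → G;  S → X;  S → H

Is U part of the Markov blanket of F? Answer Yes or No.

No

F's parents: H, M, W.
Ch(F) = {C, E}.
Parents of each child, excluding F:
  C also has parents G, H, M, X.
  parents(E) \ {F} = {H, R, S}.
MB(F) = {C, E, G, H, M, R, S, W, X}; U is not in this set.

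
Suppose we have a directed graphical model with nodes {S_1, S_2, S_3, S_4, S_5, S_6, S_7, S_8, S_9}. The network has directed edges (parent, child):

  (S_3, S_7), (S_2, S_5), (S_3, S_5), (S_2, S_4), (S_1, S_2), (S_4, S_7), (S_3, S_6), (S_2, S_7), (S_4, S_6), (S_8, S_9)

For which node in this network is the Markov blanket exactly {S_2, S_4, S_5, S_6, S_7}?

S_3

The target node must have every member of {S_2, S_4, S_5, S_6, S_7} as a parent, child, or co-parent, and no others.
Parents of S_3: none; children: S_5, S_6, S_7; co-parents: S_2, S_4.
These exactly cover the given set, so the node is S_3.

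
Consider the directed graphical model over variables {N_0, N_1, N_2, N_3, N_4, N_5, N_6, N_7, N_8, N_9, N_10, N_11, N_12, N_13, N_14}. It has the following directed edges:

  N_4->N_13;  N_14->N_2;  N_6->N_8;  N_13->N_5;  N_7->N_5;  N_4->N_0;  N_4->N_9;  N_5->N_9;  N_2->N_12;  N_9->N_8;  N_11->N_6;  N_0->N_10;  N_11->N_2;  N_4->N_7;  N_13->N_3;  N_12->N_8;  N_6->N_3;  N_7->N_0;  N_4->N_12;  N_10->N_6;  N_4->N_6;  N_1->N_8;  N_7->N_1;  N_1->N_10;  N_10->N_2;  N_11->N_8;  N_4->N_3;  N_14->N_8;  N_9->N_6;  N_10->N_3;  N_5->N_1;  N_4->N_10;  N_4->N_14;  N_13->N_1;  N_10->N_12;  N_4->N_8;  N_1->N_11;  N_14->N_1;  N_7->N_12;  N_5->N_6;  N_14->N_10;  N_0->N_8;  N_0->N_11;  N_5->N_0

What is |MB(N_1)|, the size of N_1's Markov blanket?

12

The Markov blanket of a node is its parents, its children, and the other parents of its children.
N_1 has parents N_5, N_7, N_13, N_14.
Children of N_1: N_8, N_10, N_11.
For each child, the remaining parents (spouses of N_1):
  parents(N_10) \ {N_1} = {N_0, N_4, N_14}.
  parents(N_11) \ {N_1} = {N_0}.
  parents(N_8) \ {N_1} = {N_0, N_4, N_6, N_9, N_11, N_12, N_14}.
MB(N_1) = {N_0, N_4, N_5, N_6, N_7, N_8, N_9, N_10, N_11, N_12, N_13, N_14}, which has 12 nodes.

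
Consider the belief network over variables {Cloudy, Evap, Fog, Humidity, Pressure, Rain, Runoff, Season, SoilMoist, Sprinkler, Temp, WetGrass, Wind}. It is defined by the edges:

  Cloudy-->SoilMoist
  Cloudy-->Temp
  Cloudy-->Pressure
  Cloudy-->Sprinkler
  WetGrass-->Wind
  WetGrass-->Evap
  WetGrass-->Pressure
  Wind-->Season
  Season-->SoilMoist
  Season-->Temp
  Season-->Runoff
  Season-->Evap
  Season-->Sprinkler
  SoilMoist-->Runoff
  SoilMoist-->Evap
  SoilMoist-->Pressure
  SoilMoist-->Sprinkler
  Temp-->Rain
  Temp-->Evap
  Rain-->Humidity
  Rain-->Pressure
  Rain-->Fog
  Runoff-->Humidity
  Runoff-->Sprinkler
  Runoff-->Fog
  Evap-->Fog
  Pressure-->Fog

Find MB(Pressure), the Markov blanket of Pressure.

{Cloudy, Evap, Fog, Rain, Runoff, SoilMoist, WetGrass}

By definition, MB(Pressure) is built from Pressure's parents, Pressure's children, and the co-parents of Pressure.
Ch(Pressure) = {Fog}.
Pressure has parents Cloudy, Rain, SoilMoist, WetGrass.
Other parents of Pressure's children:
  parents(Fog) \ {Pressure} = {Evap, Rain, Runoff}.
Taking the union gives {Cloudy, Evap, Fog, Rain, Runoff, SoilMoist, WetGrass}.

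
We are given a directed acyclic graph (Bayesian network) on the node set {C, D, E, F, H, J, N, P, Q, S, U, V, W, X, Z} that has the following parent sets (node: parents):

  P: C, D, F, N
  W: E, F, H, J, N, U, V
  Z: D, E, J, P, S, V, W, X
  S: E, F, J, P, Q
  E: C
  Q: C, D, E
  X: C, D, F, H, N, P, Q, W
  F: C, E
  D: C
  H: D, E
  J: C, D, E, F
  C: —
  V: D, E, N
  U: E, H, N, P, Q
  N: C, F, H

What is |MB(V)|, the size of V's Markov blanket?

V has parents D, E, N.
Children of V: W, Z.
For each child, the remaining parents (spouses of V):
  W: E, F, H, J, N, U
  Z: D, E, J, P, S, W, X
MB(V) = {D, E, F, H, J, N, P, S, U, W, X, Z}, which has 12 nodes.

12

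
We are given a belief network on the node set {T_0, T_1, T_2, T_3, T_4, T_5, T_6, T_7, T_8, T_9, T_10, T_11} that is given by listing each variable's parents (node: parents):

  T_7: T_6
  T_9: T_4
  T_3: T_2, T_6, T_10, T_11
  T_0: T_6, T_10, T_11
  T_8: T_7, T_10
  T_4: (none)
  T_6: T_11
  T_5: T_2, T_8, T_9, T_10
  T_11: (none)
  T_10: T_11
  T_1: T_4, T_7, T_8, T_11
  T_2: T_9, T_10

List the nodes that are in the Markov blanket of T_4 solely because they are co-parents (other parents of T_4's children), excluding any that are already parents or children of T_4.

Children of T_4: T_1, T_9.
  T_9: no additional parents.
  T_1's other parents are T_7, T_8, T_11.
Excluding nodes already adjacent to T_4 (T_1, T_9), the co-parent-only contribution is {T_7, T_8, T_11}.

{T_7, T_8, T_11}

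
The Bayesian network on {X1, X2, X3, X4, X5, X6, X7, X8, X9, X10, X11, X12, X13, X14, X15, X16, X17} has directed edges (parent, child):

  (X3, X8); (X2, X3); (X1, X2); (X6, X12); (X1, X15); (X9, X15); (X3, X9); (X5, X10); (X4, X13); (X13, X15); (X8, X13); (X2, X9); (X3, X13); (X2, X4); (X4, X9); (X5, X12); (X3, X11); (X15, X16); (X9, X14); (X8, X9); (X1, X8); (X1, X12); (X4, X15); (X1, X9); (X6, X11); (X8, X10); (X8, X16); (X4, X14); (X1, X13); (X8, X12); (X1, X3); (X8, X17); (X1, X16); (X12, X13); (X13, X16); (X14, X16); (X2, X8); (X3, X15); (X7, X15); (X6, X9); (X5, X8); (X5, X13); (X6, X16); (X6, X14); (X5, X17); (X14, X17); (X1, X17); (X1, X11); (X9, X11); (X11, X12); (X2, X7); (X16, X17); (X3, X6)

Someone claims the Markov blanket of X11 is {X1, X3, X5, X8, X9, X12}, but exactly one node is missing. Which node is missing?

By definition, MB(X11) is built from X11's parents, X11's children, and the co-parents of X11.
X11 has parents X1, X3, X6, X9.
Children of X11: X12.
For each child, the remaining parents (spouses of X11):
  X12's other parents are X1, X5, X6, X8.
MB(X11) = {X1, X3, X5, X6, X8, X9, X12}.
Comparing with the claimed set, X6 is missing.

X6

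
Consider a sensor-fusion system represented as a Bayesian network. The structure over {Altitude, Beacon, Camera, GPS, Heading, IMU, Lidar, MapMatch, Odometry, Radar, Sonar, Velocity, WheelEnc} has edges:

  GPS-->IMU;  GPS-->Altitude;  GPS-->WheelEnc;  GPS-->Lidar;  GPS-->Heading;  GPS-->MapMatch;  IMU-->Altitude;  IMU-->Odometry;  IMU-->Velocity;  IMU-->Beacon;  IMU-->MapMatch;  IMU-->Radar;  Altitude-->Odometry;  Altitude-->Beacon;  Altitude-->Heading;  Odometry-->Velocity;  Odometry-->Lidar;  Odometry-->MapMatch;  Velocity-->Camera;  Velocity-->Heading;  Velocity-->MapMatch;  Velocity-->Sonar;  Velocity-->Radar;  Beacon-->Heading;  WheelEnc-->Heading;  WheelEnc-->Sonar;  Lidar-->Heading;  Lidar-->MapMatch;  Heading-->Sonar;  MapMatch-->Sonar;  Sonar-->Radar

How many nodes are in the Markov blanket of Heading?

A node's Markov blanket = Pa ∪ Ch ∪ (parents of Ch other than the node itself).
Parents of Heading: Altitude, Beacon, GPS, Lidar, Velocity, WheelEnc.
Children of Heading: Sonar.
Parents of each child, excluding Heading:
  parents(Sonar) \ {Heading} = {MapMatch, Velocity, WheelEnc}.
MB(Heading) = {Altitude, Beacon, GPS, Lidar, MapMatch, Sonar, Velocity, WheelEnc}, which has 8 nodes.

8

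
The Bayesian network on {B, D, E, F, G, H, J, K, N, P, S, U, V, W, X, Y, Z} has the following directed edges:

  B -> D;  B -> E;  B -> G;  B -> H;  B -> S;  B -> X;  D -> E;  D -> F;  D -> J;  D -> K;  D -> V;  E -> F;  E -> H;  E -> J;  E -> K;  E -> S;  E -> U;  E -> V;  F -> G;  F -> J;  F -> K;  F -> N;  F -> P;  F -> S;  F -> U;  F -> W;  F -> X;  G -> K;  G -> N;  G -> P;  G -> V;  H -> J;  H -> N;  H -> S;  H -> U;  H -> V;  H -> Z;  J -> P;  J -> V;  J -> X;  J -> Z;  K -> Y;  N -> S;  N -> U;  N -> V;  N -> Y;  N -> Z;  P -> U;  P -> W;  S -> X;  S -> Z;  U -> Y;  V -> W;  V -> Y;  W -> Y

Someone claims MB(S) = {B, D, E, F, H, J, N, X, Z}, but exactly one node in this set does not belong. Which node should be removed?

D

By definition, MB(S) is built from S's parents, S's children, and the co-parents of S.
Parents of S: B, E, F, H, N.
Ch(S) = {X, Z}.
Parents of each child, excluding S:
  X: B, F, J
  Z: H, J, N
MB(S) = {B, E, F, H, J, N, X, Z}.
D is neither a parent, child, nor co-parent of S, so it does not belong.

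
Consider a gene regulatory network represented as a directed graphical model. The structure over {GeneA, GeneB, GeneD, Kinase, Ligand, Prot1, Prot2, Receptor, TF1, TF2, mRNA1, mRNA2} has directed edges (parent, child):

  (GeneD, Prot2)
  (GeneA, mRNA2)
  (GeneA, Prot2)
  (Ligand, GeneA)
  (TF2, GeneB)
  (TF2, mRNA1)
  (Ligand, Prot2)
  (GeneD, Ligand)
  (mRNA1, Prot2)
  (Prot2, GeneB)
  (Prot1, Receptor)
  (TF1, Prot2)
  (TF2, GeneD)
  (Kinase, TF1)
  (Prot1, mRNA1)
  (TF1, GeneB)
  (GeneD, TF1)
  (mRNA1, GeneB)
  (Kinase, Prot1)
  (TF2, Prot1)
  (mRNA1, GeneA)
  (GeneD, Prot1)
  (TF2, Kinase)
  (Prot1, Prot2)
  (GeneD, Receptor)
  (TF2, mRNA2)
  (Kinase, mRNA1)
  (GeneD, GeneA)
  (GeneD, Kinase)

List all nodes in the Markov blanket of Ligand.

Ligand has children GeneA, Prot2.
Ligand's parents: GeneD.
For each child, the remaining parents (spouses of Ligand):
  GeneA: GeneD, mRNA1
  Prot2: GeneA, GeneD, Prot1, TF1, mRNA1
Union: {GeneD} ∪ {GeneA, Prot2} ∪ {GeneA, GeneD, Prot1, TF1, mRNA1} = {GeneA, GeneD, Prot1, Prot2, TF1, mRNA1}.

{GeneA, GeneD, Prot1, Prot2, TF1, mRNA1}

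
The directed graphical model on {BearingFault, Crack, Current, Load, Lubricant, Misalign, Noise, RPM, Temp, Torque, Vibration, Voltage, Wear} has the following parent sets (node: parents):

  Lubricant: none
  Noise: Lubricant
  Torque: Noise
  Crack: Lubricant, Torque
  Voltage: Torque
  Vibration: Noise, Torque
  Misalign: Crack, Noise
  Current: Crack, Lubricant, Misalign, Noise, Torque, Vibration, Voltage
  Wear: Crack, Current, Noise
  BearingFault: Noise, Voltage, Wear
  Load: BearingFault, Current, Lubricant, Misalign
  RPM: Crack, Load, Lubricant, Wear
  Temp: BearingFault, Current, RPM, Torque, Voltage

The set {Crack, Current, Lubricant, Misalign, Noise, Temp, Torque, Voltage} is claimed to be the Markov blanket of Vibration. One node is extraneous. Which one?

Temp

Vibration's children: Current.
Vibration's parents: Noise, Torque.
Co-parents of Vibration (other parents of its children):
  Current also has parents Crack, Lubricant, Misalign, Noise, Torque, Voltage.
MB(Vibration) = {Crack, Current, Lubricant, Misalign, Noise, Torque, Voltage}.
Temp is neither a parent, child, nor co-parent of Vibration, so it does not belong.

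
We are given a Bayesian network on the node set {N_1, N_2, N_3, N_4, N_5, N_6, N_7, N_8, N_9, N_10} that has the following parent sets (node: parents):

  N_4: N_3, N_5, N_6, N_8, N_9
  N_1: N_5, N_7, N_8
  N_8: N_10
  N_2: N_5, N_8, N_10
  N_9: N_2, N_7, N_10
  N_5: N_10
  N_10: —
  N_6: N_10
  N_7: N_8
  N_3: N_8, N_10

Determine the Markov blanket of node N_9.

{N_2, N_3, N_4, N_5, N_6, N_7, N_8, N_10}

N_9 has parents N_2, N_7, N_10.
N_9's children: N_4.
Other parents of N_9's children:
  N_4 also has parents N_3, N_5, N_6, N_8.
Union: {N_2, N_7, N_10} ∪ {N_4} ∪ {N_3, N_5, N_6, N_8} = {N_2, N_3, N_4, N_5, N_6, N_7, N_8, N_10}.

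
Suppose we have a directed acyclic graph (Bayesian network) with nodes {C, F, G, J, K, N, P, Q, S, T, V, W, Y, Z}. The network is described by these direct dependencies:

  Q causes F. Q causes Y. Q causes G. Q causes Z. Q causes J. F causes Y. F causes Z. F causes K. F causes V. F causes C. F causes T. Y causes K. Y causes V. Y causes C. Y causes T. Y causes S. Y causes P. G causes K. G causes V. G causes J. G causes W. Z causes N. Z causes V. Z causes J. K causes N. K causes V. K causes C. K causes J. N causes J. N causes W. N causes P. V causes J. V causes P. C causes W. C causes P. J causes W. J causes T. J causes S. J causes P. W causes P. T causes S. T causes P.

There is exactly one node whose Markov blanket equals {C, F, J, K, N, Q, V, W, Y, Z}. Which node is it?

The target node must have every member of {C, F, J, K, N, Q, V, W, Y, Z} as a parent, child, or co-parent, and no others.
Parents of G: Q; children: J, K, V, W; co-parents: C, F, J, K, N, Q, V, Y, Z.
These exactly cover the given set, so the node is G.

G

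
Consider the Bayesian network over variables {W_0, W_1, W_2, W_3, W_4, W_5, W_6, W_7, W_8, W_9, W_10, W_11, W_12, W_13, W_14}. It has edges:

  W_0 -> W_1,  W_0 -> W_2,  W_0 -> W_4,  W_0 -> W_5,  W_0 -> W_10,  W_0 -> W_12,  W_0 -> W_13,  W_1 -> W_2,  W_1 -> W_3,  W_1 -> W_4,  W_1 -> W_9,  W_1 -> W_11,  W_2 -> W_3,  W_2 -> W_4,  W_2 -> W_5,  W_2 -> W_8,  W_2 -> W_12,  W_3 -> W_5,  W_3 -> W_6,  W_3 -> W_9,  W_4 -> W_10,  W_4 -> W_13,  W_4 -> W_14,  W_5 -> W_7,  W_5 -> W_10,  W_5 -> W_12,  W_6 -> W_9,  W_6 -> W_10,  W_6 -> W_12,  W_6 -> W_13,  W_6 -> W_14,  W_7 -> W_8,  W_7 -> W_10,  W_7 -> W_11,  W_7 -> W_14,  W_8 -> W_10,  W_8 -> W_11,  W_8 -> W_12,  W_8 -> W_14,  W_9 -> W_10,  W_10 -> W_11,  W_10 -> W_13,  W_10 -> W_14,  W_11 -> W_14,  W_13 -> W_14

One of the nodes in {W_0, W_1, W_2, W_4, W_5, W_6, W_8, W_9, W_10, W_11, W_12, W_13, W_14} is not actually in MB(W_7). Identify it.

W_7's parents: W_5.
Ch(W_7) = {W_8, W_10, W_11, W_14}.
Other parents of W_7's children:
  W_8 also has parent W_2.
  W_10's other parents are W_0, W_4, W_5, W_6, W_8, W_9.
  W_11 also has parents W_1, W_8, W_10.
  W_14's other parents are W_4, W_6, W_8, W_10, W_11, W_13.
MB(W_7) = {W_0, W_1, W_2, W_4, W_5, W_6, W_8, W_9, W_10, W_11, W_13, W_14}.
W_12 is neither a parent, child, nor co-parent of W_7, so it does not belong.

W_12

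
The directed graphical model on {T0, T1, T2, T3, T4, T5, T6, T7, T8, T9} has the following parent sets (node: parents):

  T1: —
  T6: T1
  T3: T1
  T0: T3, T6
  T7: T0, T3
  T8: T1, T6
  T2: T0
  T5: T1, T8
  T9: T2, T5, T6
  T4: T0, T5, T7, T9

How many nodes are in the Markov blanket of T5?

8

Parents of T5: T1, T8.
T5's children: T4, T9.
For each child, the remaining parents (spouses of T5):
  T9: T2, T6
  T4: T0, T7, T9
MB(T5) = {T0, T1, T2, T4, T6, T7, T8, T9}, which has 8 nodes.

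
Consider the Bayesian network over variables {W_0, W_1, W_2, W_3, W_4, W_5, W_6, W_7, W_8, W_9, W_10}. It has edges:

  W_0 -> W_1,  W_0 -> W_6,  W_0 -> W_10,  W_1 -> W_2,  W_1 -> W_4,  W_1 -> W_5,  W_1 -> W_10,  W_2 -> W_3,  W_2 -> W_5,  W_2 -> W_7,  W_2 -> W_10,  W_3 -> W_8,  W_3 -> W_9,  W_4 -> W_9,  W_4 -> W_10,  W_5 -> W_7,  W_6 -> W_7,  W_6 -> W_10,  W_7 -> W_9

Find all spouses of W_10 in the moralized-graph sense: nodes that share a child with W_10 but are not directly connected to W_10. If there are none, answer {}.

W_10 has no children, so it has no co-parents. The set is empty.

{}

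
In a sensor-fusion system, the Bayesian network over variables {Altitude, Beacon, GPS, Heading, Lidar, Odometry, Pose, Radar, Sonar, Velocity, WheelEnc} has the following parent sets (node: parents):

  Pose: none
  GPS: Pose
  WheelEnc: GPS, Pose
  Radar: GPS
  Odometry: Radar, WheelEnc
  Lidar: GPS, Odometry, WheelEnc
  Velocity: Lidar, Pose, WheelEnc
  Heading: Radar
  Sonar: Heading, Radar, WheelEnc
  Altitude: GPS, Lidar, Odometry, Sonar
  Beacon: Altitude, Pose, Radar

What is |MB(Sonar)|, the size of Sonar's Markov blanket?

Recall MB(v) = parents ∪ children ∪ spouses, where spouses are the other parents of v's children.
Ch(Sonar) = {Altitude}.
Pa(Sonar) = {Heading, Radar, WheelEnc}.
Parents of each child, excluding Sonar:
  Altitude: GPS, Lidar, Odometry
MB(Sonar) = {Altitude, GPS, Heading, Lidar, Odometry, Radar, WheelEnc}, which has 7 nodes.

7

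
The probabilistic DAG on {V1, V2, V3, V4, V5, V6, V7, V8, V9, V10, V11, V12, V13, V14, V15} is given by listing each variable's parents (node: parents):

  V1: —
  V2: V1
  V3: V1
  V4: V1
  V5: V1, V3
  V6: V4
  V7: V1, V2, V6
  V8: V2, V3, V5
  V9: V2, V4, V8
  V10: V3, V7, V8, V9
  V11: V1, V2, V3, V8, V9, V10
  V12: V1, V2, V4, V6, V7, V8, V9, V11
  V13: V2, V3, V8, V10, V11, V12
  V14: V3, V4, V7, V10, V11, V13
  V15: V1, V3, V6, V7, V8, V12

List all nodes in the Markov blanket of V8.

{V1, V2, V3, V4, V5, V6, V7, V9, V10, V11, V12, V13, V15}

V8 has children V9, V10, V11, V12, V13, V15.
V8 has parents V2, V3, V5.
Co-parents of V8 (other parents of its children):
  V9: V2, V4
  V10: V3, V7, V9
  V11: V1, V2, V3, V9, V10
  V12: V1, V2, V4, V6, V7, V9, V11
  V13: V2, V3, V10, V11, V12
  V15: V1, V3, V6, V7, V12
Union: {V2, V3, V5} ∪ {V9, V10, V11, V12, V13, V15} ∪ {V1, V2, V3, V4, V6, V7, V9, V10, V11, V12} = {V1, V2, V3, V4, V5, V6, V7, V9, V10, V11, V12, V13, V15}.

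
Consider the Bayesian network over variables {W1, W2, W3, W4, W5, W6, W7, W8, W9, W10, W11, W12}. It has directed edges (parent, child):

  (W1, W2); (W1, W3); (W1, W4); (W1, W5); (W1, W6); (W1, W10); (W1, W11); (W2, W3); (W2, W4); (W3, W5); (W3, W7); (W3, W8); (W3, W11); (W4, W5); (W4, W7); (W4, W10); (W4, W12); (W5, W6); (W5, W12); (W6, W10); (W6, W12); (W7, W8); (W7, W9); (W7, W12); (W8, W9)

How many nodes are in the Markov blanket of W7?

7

A node's Markov blanket = Pa ∪ Ch ∪ (parents of Ch other than the node itself).
W7 has parents W3, W4.
Ch(W7) = {W8, W9, W12}.
Co-parents of W7 (other parents of its children):
  W8 also has parent W3.
  W9's other parent is W8.
  W12 also has parents W4, W5, W6.
MB(W7) = {W3, W4, W5, W6, W8, W9, W12}, which has 7 nodes.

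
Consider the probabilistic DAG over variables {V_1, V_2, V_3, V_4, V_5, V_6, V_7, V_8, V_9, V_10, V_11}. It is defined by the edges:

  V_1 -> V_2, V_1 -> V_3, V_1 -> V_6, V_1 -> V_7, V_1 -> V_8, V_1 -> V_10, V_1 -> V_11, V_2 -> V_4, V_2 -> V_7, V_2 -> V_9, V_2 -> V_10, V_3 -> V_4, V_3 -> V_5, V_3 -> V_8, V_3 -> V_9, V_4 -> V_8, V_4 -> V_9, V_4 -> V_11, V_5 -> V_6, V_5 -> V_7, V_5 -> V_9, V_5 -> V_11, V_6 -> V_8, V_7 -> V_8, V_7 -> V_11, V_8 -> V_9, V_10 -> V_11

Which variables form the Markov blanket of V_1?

Recall MB(v) = parents ∪ children ∪ spouses, where spouses are the other parents of v's children.
V_1's parents: none.
V_1 has children V_2, V_3, V_6, V_7, V_8, V_10, V_11.
For each child, the remaining parents (spouses of V_1):
  V_2: no additional parents.
  V_3 has no other parent.
  V_6 also has parent V_5.
  V_7 also has parents V_2, V_5.
  V_8 also has parents V_3, V_4, V_6, V_7.
  parents(V_10) \ {V_1} = {V_2}.
  V_11 also has parents V_4, V_5, V_7, V_10.
Union: {} ∪ {V_2, V_3, V_6, V_7, V_8, V_10, V_11} ∪ {V_2, V_3, V_4, V_5, V_6, V_7, V_10} = {V_2, V_3, V_4, V_5, V_6, V_7, V_8, V_10, V_11}.

{V_2, V_3, V_4, V_5, V_6, V_7, V_8, V_10, V_11}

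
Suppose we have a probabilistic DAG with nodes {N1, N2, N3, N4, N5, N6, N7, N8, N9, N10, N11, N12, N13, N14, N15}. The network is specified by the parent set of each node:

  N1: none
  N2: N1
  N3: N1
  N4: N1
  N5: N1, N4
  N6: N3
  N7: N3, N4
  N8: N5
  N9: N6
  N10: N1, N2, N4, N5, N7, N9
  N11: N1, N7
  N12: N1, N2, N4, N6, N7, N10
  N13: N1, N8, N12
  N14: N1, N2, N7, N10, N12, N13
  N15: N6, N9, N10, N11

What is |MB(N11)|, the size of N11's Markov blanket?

N11's parents: N1, N7.
N11 has child N15.
For each child, the remaining parents (spouses of N11):
  parents(N15) \ {N11} = {N6, N9, N10}.
MB(N11) = {N1, N6, N7, N9, N10, N15}, which has 6 nodes.

6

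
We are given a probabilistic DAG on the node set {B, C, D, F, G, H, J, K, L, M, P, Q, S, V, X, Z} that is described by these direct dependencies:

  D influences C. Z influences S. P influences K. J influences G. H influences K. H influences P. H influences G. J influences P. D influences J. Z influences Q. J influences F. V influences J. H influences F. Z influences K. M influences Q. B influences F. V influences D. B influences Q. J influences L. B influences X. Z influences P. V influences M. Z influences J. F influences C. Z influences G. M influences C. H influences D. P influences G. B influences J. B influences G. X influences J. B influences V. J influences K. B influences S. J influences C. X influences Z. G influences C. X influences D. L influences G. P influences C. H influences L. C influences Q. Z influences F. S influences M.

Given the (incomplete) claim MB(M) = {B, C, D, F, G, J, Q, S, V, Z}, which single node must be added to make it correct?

P

M's parents: S, V.
Children of M: C, Q.
Parents of each child, excluding M:
  C's other parents are D, F, G, J, P.
  parents(Q) \ {M} = {B, C, Z}.
MB(M) = {B, C, D, F, G, J, P, Q, S, V, Z}.
Comparing with the claimed set, P is missing.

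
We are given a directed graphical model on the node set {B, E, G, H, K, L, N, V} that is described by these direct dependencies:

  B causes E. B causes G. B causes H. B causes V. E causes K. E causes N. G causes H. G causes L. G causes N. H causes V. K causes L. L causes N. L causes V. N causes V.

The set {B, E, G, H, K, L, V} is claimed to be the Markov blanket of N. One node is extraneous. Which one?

Recall MB(v) = parents ∪ children ∪ spouses, where spouses are the other parents of v's children.
Pa(N) = {E, G, L}.
N's children: V.
For each child, the remaining parents (spouses of N):
  V: B, H, L
MB(N) = {B, E, G, H, L, V}.
K is neither a parent, child, nor co-parent of N, so it does not belong.

K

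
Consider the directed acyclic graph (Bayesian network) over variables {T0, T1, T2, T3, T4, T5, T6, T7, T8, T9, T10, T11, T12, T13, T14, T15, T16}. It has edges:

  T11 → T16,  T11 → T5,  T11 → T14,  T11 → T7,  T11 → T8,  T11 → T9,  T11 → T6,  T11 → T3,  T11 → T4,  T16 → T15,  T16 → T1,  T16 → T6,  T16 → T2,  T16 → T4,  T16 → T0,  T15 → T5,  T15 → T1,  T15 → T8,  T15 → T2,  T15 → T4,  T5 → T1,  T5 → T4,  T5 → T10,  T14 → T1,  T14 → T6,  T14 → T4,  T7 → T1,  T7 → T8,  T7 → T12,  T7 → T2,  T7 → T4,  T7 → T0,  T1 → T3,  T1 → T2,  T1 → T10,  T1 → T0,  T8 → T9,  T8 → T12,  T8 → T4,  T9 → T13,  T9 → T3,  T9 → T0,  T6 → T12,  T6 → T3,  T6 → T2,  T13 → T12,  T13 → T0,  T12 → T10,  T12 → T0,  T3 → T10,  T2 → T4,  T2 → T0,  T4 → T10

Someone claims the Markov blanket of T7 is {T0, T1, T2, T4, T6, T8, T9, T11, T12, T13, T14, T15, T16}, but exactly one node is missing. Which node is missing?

T5

Children of T7: T0, T1, T2, T4, T8, T12.
Parents of T7: T11.
Co-parents of T7 (other parents of its children):
  T1's other parents are T5, T14, T15, T16.
  T8 also has parents T11, T15.
  T12's other parents are T6, T8, T13.
  T2 also has parents T1, T6, T15, T16.
  T4's other parents are T2, T5, T8, T11, T14, T15, T16.
  T0 also has parents T1, T2, T9, T12, T13, T16.
MB(T7) = {T0, T1, T2, T4, T5, T6, T8, T9, T11, T12, T13, T14, T15, T16}.
Comparing with the claimed set, T5 is missing.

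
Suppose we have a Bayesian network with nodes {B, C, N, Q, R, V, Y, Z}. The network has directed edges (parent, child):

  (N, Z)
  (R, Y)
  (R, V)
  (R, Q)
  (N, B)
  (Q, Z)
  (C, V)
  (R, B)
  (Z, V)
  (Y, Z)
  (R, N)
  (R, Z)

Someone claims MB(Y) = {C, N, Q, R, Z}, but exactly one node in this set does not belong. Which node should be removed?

The Markov blanket of a node is its parents, its children, and the other parents of its children.
Parents of Y: R.
Children of Y: Z.
Other parents of Y's children:
  parents(Z) \ {Y} = {N, Q, R}.
MB(Y) = {N, Q, R, Z}.
C is neither a parent, child, nor co-parent of Y, so it does not belong.

C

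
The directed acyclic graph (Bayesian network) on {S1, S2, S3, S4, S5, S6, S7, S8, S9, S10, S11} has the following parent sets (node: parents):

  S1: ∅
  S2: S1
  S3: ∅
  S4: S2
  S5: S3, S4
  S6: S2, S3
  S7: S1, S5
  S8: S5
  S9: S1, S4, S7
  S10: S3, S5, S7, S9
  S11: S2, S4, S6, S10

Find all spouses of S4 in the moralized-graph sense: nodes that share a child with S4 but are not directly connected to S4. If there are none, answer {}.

{S1, S3, S6, S7, S10}

Children of S4: S5, S9, S11.
  S5's other parent is S3.
  parents(S9) \ {S4} = {S1, S7}.
  parents(S11) \ {S4} = {S2, S6, S10}.
Excluding nodes already adjacent to S4 (S2, S5, S9, S11), the co-parent-only contribution is {S1, S3, S6, S7, S10}.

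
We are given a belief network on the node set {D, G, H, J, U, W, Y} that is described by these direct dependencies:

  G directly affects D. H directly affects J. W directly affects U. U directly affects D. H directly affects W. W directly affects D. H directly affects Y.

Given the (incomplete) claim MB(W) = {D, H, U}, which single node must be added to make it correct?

A node's Markov blanket = Pa ∪ Ch ∪ (parents of Ch other than the node itself).
Ch(W) = {D, U}.
W has parent H.
Parents of each child, excluding W:
  U: —
  D: G, U
MB(W) = {D, G, H, U}.
Comparing with the claimed set, G is missing.

G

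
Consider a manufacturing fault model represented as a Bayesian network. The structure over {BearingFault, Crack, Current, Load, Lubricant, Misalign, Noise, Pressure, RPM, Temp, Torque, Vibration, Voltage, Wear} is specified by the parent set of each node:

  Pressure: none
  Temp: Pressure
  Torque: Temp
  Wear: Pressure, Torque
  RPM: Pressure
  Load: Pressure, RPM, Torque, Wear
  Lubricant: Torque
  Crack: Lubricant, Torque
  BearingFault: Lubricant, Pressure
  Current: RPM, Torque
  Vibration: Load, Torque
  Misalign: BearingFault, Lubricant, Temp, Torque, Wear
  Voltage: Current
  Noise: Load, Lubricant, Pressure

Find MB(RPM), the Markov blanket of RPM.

{Current, Load, Pressure, Torque, Wear}

The Markov blanket of a node is its parents, its children, and the other parents of its children.
RPM has parent Pressure.
RPM has children Current, Load.
For each child, the remaining parents (spouses of RPM):
  Load's other parents are Pressure, Torque, Wear.
  Current also has parent Torque.
Union: {Pressure} ∪ {Current, Load} ∪ {Pressure, Torque, Wear} = {Current, Load, Pressure, Torque, Wear}.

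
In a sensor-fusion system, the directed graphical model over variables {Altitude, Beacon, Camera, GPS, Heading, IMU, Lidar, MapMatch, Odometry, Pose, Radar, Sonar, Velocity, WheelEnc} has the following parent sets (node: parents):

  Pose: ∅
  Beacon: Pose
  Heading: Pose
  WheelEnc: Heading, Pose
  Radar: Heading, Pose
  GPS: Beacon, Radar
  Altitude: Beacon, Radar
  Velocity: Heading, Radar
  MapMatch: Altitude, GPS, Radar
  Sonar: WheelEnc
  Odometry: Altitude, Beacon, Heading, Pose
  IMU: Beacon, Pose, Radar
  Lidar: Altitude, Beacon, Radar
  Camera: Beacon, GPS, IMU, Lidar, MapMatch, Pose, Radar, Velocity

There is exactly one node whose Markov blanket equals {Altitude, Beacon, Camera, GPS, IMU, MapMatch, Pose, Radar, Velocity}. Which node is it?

The target node must have every member of {Altitude, Beacon, Camera, GPS, IMU, MapMatch, Pose, Radar, Velocity} as a parent, child, or co-parent, and no others.
Parents of Lidar: Altitude, Beacon, Radar; children: Camera; co-parents: Beacon, GPS, IMU, MapMatch, Pose, Radar, Velocity.
These exactly cover the given set, so the node is Lidar.

Lidar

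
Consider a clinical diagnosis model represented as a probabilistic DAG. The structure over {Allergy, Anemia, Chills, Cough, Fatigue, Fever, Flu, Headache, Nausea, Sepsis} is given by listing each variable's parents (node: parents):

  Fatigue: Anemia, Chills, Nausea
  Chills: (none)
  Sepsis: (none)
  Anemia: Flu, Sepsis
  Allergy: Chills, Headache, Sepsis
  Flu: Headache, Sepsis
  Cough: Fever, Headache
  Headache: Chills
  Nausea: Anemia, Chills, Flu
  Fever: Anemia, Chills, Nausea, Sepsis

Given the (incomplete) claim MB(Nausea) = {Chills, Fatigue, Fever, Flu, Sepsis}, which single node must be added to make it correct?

A node's Markov blanket = Pa ∪ Ch ∪ (parents of Ch other than the node itself).
Nausea has parents Anemia, Chills, Flu.
Children of Nausea: Fatigue, Fever.
Other parents of Nausea's children:
  parents(Fever) \ {Nausea} = {Anemia, Chills, Sepsis}.
  Fatigue's other parents are Anemia, Chills.
MB(Nausea) = {Anemia, Chills, Fatigue, Fever, Flu, Sepsis}.
Comparing with the claimed set, Anemia is missing.

Anemia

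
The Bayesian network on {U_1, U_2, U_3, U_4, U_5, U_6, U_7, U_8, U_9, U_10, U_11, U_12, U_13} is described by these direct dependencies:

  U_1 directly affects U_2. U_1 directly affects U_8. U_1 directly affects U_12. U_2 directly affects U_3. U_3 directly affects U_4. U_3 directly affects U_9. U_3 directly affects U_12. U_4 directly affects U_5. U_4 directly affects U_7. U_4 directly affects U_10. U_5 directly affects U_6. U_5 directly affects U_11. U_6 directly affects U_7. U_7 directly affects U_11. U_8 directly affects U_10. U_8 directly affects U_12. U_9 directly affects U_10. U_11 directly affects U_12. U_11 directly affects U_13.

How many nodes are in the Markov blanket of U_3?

Recall MB(v) = parents ∪ children ∪ spouses, where spouses are the other parents of v's children.
Children of U_3: U_4, U_9, U_12.
Parents of U_3: U_2.
Parents of each child, excluding U_3:
  U_4 has no other parent.
  U_9 has no other parent.
  U_12's other parents are U_1, U_8, U_11.
MB(U_3) = {U_1, U_2, U_4, U_8, U_9, U_11, U_12}, which has 7 nodes.

7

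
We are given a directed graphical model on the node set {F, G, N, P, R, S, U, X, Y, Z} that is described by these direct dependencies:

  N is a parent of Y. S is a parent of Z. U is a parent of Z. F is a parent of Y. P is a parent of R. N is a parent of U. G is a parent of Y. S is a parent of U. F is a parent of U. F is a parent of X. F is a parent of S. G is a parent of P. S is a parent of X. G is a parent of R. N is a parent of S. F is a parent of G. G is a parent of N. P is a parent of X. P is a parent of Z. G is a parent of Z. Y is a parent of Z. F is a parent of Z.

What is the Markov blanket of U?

{F, G, N, P, S, Y, Z}

The Markov blanket of a node is its parents, its children, and the other parents of its children.
Parents of U: F, N, S.
Children of U: Z.
Other parents of U's children:
  Z's other parents are F, G, P, S, Y.
So the Markov blanket of U is {F, G, N, P, S, Y, Z}.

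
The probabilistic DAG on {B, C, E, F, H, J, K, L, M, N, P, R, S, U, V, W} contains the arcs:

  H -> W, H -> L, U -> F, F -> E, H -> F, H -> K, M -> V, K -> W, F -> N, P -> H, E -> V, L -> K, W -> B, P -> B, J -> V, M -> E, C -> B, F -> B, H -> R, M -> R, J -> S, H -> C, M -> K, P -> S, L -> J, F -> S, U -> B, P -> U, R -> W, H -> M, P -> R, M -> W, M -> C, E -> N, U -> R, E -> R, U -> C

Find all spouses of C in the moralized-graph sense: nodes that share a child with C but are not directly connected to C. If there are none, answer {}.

Children of C: B.
  B also has parents F, P, U, W.
Excluding nodes already adjacent to C (B, H, M, U), the co-parent-only contribution is {F, P, W}.

{F, P, W}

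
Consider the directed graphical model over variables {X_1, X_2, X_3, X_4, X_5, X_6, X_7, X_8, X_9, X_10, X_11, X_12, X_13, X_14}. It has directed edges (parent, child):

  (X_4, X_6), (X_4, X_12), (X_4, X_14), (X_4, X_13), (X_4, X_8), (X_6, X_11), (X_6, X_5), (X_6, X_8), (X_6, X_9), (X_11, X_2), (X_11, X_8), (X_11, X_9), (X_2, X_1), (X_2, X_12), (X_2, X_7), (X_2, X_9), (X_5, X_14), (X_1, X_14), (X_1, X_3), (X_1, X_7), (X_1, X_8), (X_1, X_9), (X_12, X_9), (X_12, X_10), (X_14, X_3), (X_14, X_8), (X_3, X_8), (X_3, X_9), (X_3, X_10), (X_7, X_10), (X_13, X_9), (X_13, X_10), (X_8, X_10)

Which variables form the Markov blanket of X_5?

Parents of X_5: X_6.
Ch(X_5) = {X_14}.
Other parents of X_5's children:
  X_14: X_1, X_4
Taking the union gives {X_1, X_4, X_6, X_14}.

{X_1, X_4, X_6, X_14}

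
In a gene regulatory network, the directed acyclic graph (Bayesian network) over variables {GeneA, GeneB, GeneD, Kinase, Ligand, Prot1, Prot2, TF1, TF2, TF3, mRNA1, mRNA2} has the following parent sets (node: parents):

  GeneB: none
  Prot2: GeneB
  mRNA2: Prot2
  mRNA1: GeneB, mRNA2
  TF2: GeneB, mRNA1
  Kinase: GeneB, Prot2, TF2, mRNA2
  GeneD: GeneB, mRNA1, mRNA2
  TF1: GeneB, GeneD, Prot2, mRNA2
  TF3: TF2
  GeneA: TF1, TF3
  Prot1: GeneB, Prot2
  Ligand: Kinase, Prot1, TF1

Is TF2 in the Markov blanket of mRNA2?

TF2 is a co-parent of mRNA2: both are parents of Kinase.
So TF2 ∈ MB(mRNA2).

Yes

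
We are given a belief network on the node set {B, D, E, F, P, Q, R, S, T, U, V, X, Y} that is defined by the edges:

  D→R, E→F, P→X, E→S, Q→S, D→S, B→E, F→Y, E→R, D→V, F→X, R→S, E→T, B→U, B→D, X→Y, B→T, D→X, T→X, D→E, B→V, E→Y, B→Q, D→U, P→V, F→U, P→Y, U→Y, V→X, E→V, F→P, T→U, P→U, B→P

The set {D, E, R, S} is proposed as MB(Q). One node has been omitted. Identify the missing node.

B

Q has parent B.
Children of Q: S.
For each child, the remaining parents (spouses of Q):
  S also has parents D, E, R.
MB(Q) = {B, D, E, R, S}.
Comparing with the claimed set, B is missing.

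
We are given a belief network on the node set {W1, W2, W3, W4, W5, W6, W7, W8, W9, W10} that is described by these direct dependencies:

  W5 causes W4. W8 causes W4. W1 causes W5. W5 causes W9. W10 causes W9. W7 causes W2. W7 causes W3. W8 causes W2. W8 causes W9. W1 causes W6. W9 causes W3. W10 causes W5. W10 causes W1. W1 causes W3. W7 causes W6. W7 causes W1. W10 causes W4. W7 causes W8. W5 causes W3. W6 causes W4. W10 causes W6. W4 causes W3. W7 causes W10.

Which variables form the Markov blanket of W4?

{W1, W3, W5, W6, W7, W8, W9, W10}

Pa(W4) = {W5, W6, W8, W10}.
Children of W4: W3.
Co-parents of W4 (other parents of its children):
  W3: W1, W5, W7, W9
Union: {W5, W6, W8, W10} ∪ {W3} ∪ {W1, W5, W7, W9} = {W1, W3, W5, W6, W7, W8, W9, W10}.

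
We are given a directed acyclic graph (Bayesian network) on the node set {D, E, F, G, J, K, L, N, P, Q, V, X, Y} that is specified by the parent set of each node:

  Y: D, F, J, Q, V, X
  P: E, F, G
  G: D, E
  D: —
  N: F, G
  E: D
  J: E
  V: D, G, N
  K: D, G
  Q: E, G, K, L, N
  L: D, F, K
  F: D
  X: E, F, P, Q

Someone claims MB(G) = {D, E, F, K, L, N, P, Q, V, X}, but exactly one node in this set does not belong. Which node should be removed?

X

G has children K, N, P, Q, V.
Parents of G: D, E.
For each child, the remaining parents (spouses of G):
  K: D
  N: F
  P: E, F
  Q: E, K, L, N
  V: D, N
MB(G) = {D, E, F, K, L, N, P, Q, V}.
X is neither a parent, child, nor co-parent of G, so it does not belong.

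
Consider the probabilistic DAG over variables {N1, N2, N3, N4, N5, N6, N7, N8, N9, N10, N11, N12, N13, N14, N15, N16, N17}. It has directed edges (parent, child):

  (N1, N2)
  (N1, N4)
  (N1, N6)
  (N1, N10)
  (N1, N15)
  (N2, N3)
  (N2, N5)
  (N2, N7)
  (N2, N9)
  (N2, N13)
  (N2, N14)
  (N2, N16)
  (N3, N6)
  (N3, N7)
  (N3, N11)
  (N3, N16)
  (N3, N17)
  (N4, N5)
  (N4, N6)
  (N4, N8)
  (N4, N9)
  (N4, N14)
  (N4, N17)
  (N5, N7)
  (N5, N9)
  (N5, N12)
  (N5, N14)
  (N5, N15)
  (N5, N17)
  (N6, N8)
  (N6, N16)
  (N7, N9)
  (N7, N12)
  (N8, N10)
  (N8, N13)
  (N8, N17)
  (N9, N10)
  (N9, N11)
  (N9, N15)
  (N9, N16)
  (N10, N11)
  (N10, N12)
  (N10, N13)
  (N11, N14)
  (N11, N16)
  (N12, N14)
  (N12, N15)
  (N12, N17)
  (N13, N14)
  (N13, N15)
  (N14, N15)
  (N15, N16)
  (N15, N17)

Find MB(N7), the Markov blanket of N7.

{N2, N3, N4, N5, N9, N10, N12}

N7's children: N9, N12.
Parents of N7: N2, N3, N5.
Parents of each child, excluding N7:
  N9: N2, N4, N5
  N12: N5, N10
MB(N7) = {N2, N3, N4, N5, N9, N10, N12}.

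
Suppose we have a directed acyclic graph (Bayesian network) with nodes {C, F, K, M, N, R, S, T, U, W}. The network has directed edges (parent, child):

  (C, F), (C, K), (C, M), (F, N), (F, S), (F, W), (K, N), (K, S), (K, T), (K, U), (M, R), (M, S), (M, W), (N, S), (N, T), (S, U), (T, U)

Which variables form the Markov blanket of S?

{F, K, M, N, T, U}

The Markov blanket of a node is its parents, its children, and the other parents of its children.
S has parents F, K, M, N.
Ch(S) = {U}.
For each child, the remaining parents (spouses of S):
  U's other parents are K, T.
MB(S) = {F, K, M, N, T, U}.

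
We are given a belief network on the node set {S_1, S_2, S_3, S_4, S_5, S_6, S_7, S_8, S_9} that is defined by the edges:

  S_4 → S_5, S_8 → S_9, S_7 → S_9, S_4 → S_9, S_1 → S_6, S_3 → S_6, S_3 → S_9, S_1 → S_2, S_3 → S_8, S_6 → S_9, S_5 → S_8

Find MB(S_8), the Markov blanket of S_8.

{S_3, S_4, S_5, S_6, S_7, S_9}

Ch(S_8) = {S_9}.
Pa(S_8) = {S_3, S_5}.
Co-parents of S_8 (other parents of its children):
  S_9 also has parents S_3, S_4, S_6, S_7.
So the Markov blanket of S_8 is {S_3, S_4, S_5, S_6, S_7, S_9}.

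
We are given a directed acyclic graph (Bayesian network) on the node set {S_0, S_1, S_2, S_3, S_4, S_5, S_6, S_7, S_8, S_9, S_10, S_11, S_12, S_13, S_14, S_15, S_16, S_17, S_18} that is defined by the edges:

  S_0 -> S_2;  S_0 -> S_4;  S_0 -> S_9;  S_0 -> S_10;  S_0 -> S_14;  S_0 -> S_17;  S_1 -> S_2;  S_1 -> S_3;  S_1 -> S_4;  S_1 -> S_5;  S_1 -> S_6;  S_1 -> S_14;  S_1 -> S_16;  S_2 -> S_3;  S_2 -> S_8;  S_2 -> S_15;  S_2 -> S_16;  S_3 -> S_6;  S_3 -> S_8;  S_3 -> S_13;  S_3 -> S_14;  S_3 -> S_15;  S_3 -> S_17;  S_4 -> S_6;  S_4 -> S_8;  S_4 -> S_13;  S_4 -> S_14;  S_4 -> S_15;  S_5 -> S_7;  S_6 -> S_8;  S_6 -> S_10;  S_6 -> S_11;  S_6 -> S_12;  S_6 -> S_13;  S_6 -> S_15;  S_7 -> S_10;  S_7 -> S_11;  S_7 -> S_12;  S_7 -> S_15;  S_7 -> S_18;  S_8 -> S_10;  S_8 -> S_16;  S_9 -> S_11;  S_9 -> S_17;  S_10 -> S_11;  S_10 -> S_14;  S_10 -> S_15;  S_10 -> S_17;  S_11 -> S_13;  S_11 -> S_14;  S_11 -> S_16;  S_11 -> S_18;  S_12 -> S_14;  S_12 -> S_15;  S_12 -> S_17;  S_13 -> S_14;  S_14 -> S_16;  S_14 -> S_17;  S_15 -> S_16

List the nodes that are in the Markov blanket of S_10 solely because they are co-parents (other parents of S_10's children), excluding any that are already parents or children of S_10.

{S_1, S_2, S_3, S_4, S_9, S_12, S_13}

Children of S_10: S_11, S_14, S_15, S_17.
  S_11's other parents are S_6, S_7, S_9.
  S_14's other parents are S_0, S_1, S_3, S_4, S_11, S_12, S_13.
  S_15's other parents are S_2, S_3, S_4, S_6, S_7, S_12.
  S_17's other parents are S_0, S_3, S_9, S_12, S_14.
Excluding nodes already adjacent to S_10 (S_0, S_6, S_7, S_8, S_11, S_14, S_15, S_17), the co-parent-only contribution is {S_1, S_2, S_3, S_4, S_9, S_12, S_13}.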